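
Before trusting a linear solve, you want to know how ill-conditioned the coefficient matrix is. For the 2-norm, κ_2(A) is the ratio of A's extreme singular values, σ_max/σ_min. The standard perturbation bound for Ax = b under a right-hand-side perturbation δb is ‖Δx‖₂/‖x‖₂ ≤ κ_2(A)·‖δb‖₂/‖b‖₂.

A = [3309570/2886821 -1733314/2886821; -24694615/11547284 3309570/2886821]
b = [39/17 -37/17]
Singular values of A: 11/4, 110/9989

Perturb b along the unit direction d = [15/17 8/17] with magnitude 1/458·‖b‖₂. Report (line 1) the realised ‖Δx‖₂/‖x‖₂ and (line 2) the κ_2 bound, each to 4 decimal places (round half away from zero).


largest singular value 11/4, smallest 110/9989
κ = σ_max/σ_min = (11/4)/(110/9989) = 249.7250
worst-case relative error ≤ 249.7250 × 1/458 = 0.5453
solve Ax = b  →  x = [43.6963 79.6123]
‖b‖₂ = 3.1623 and ‖x‖₂ = 90.8156
Δx = A⁻¹·δb where δb = 1/458·3.1623·d; ‖Δx‖ = 0.6270
relative error = 0.0069
realised/bound (from unrounded values) ≈ 0.0127

0.0069
0.5453


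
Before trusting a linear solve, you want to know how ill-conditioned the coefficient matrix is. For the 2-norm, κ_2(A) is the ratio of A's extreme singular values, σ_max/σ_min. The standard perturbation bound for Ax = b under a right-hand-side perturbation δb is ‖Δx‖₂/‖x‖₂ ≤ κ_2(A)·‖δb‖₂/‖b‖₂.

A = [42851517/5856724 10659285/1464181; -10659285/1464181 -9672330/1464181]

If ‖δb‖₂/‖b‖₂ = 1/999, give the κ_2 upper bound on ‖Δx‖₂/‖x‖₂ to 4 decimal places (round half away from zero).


0.0436

M = AᵀA = [4345039496529/40786225936 1033492295745/10196556484; 1033492295745/10196556484 246342835125/2549139121]. tr(M)=9853180569/48497296, det(M)=263900025/12124324
eigenvalues of AᵀA: λ = (tr ± √(tr²−4·det))/2 = 3249/16, 324900/3031081
so κ_2 = √((3249/16) / (324900/3031081)) = 43.5250
bound on ‖Δx‖/‖x‖: κ·ε = 43.5250·1/999 = 0.0436


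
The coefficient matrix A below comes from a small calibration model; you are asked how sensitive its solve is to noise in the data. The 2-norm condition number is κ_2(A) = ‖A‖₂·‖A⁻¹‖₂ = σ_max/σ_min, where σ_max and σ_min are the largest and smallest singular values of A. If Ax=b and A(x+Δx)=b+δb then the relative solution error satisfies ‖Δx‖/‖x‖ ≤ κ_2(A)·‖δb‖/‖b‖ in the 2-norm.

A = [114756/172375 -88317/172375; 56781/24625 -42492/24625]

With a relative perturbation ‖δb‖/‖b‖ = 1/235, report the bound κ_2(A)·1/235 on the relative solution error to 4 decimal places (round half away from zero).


1.1736

form AᵀA = [273838329/47541025 -205374528/47541025; -205374528/47541025 154036521/47541025] with trace 17114994/1901641 and determinant 2025/1901641
char-poly roots: 9 and 225/1901641
σ_max=√9=3, σ_min=√(225/1901641)=(15/1379) → κ = 275.8000
κ_2(A)·‖δb‖/‖b‖ = 1.1736


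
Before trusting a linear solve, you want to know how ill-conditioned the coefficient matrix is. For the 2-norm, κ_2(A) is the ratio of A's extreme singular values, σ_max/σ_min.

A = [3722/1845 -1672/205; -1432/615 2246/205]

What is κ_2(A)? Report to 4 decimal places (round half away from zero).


AᵀA = [1292356/136161 -634880/15129; -634880/15129 313604/1681]; tr = 15880/81, det = 784/81
λ_max, λ_min = (15880/81 ± √251920384/6561)/2 = 196, 4/81
so κ_2 = √(196 / (4/81)) = 63.0000

63.0000


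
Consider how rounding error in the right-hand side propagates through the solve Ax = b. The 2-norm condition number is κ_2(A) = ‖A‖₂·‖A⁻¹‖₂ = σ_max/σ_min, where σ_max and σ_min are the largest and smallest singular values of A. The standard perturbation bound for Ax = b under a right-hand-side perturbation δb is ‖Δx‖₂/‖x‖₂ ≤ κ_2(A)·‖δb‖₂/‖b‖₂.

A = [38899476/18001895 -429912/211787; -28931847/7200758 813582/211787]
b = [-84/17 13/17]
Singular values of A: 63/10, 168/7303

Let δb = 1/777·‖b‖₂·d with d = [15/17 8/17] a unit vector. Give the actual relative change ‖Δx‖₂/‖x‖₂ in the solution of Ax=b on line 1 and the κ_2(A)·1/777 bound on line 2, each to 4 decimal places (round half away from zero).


0.0016
0.3525

largest singular value 63/10, smallest 168/7303
condition number: (63/10) ÷ (168/7303) = 273.8625
κ_2(A)·‖δb‖/‖b‖ = 0.3525
solve Ax = b  →  x = [-120.2627 -125.5854]
‖b‖₂ = 5.0000 and ‖x‖₂ = 173.8816
with δb = [0.0057 0.0030], A·Δx = δb → ‖Δx‖ = 0.2797
realised ‖Δx‖/‖x‖ = 0.0016
tightness: 0.0016 against a bound of 0.3525 (unrounded ratio ≈ 0.0046)


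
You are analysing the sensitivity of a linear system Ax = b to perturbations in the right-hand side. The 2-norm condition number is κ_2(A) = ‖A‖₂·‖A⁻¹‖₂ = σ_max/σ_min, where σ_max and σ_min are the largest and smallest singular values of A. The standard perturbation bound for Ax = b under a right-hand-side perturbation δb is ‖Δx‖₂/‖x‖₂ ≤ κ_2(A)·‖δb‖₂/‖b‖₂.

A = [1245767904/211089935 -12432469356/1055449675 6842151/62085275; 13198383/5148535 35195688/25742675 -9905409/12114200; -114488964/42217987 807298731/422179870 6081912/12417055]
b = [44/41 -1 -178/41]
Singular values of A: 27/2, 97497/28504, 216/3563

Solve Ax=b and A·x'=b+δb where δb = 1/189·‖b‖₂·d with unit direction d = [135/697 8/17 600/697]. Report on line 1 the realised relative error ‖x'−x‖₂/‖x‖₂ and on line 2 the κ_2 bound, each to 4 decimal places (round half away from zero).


0.0061
1.1782

from the listed singular values, σ₁ = 27/2, σ_n = 216/3563
κ_2(A) = (27/2) / (216/3563) = 222.6875
perturbation bound = 222.6875·1/189 = 1.1782
solve Ax = b  →  x = [-15.9839 -8.6927 -63.4241]
2-norm of b is 4.5826; of x, 65.9823
with δb = [0.0047 0.0114 0.0209], A·Δx = δb → ‖Δx‖ = 0.4000
realised ‖Δx‖/‖x‖ = 0.0061
realised/bound (from unrounded values) ≈ 0.0051


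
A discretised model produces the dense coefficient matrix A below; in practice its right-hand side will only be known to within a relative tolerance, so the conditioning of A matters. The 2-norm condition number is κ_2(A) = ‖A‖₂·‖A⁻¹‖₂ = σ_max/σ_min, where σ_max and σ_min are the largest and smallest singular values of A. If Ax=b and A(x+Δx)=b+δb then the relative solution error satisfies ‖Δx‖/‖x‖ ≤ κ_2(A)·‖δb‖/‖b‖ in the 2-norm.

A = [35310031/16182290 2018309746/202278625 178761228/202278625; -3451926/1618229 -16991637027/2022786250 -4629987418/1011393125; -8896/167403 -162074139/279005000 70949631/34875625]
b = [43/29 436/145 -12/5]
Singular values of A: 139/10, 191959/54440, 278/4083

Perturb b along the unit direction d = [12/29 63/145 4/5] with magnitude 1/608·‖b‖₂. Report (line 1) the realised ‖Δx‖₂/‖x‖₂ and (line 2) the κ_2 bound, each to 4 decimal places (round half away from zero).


σ_max = 139/10, σ_min = 278/4083
condition number: (139/10) ÷ (278/4083) = 204.1500
perturbation bound = 204.1500·1/608 = 0.3358
solve Ax = b  →  x = [-0.0158 0.2503 -1.1087]
‖b‖ = 4.1231, ‖x‖ = 1.1367
Δx = A⁻¹·δb where δb = 1/608·4.1231·d; ‖Δx‖ = 0.0996
relative error = 0.0876
so the bound overstates the realised error by a factor of ≈ 3.8321 (computed from the unrounded values)

0.0876
0.3358


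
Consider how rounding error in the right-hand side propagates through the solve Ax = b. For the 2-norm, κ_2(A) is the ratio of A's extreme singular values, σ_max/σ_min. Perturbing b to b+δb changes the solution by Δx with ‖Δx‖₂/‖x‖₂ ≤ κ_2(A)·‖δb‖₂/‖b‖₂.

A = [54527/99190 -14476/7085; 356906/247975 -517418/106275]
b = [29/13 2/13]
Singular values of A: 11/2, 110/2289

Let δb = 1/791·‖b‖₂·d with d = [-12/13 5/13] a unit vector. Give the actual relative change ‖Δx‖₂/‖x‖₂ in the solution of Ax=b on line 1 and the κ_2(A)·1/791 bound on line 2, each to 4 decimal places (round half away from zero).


0.0014
0.1447

largest singular value 11/2, smallest 110/2289
condition number: (11/2) ÷ (110/2289) = 114.4500
worst-case relative error ≤ 114.4500 × 1/791 = 0.1447
solve Ax = b  →  x = [-39.9025 -11.8276]
‖b‖₂ = 2.2361 and ‖x‖₂ = 41.6186
δb = ε·‖b‖·d = [-0.0026 0.0011]; solving A·Δx = δb gives ‖Δx‖ = 0.0588
realised ‖Δx‖/‖x‖ = 0.0014
realised/bound (from unrounded values) ≈ 0.0098


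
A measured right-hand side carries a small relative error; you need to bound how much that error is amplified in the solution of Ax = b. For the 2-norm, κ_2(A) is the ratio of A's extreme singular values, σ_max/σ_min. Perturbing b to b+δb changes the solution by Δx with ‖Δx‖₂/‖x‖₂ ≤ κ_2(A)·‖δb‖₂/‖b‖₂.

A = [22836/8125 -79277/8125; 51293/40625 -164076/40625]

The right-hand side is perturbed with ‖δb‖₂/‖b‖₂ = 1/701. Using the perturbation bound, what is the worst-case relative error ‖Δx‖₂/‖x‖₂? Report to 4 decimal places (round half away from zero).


form AᵀA = [92710321/9765625 -317604672/9765625; -317604672/9765625 1089005929/9765625] with trace 1890746/15625 and determinant 14641/15625
λ_max, λ_min = (1890746/15625 ± √3574005374016/244140625)/2 = 121, 121/15625
σ_max=√121=11, σ_min=√(121/15625)=(11/125) → κ = 125.0000
worst-case relative error ≤ 125.0000 × 1/701 = 0.1783

0.1783


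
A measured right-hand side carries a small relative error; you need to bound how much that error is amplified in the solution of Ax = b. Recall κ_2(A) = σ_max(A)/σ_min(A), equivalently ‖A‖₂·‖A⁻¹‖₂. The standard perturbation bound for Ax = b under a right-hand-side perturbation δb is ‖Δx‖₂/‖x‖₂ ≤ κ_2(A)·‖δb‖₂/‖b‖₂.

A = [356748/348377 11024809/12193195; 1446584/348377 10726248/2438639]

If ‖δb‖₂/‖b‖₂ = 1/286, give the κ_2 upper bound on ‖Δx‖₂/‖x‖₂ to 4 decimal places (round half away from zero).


form AᵀA = [1320567760/72199009 48492071532/2526965315; 48492071532/2526965315 1783376750401/88443786025] with trace 4044081161/105165025 and determinant 59105344/105165025
solving λ² − 4044081161/105165025·λ + 59105344/105165025 = 0 gives λ = 961/25, 61504/4206601
κ_2(A) = √(λ_max/λ_min) = √((961/25) / (61504/4206601)) = 51.2750
worst-case relative error ≤ 51.2750 × 1/286 = 0.1793

0.1793


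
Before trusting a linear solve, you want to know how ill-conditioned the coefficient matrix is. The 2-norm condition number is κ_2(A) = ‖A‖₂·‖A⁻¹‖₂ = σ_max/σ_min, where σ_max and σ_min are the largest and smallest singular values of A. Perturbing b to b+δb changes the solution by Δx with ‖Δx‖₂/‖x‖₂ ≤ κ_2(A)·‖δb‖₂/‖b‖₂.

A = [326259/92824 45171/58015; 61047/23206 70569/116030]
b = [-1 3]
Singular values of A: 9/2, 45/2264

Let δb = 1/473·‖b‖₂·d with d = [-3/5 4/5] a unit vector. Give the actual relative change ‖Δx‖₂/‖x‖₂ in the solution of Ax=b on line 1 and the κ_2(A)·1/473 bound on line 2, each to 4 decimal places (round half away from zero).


σ_max = 9/2, σ_min = 45/2264
κ_2(A) = (9/2) / (45/2264) = 226.4000
κ_2(A)·‖δb‖/‖b‖ = 0.4786
solve Ax = b  →  x = [-32.9149 147.3008]
‖b‖ = 3.1623, ‖x‖ = 150.9335
with δb = [-0.0040 0.0053], A·Δx = δb → ‖Δx‖ = 0.3364
realised ‖Δx‖/‖x‖ = 0.0022
realised/bound (from unrounded values) ≈ 0.0047

0.0022
0.4786


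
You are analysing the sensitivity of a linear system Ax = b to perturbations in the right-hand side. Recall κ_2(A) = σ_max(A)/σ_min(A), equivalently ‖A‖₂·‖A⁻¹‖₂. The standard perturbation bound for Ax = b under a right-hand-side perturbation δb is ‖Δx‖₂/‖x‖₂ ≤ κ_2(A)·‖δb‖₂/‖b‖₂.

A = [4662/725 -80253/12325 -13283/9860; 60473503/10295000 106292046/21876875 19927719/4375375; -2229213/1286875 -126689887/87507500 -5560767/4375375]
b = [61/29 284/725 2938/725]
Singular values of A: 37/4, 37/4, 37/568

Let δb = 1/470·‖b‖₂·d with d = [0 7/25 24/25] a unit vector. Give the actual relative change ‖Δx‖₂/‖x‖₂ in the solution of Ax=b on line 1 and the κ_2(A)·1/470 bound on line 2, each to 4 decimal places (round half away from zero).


from the listed singular values, σ₁ = 37/4, σ_n = 37/568
κ_2(A) = (37/4) / (37/568) = 142.0000
κ_2(A)·‖δb‖/‖b‖ = 0.3021
solve Ax = b  →  x = [-17.0897 -27.9458 51.9390]
‖b‖ = 4.5826, ‖x‖ = 61.4059
Δx = A⁻¹·δb where δb = 1/470·4.5826·d; ‖Δx‖ = 0.1497
dividing the unrounded norms, ‖Δx‖/‖x‖ = 0.0024
realised/bound (from unrounded values) ≈ 0.0081

0.0024
0.3021


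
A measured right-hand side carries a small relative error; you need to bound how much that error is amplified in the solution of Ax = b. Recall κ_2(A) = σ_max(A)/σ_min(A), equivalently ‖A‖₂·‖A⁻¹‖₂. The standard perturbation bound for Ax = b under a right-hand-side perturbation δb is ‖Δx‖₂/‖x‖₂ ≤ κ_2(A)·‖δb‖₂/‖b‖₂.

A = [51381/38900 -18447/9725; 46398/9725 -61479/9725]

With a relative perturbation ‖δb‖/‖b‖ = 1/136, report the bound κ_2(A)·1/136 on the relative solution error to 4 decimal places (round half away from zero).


form AᵀA = [296675181/12105680 -98862687/3026420; -98862687/3026420 32959674/756605] with trace 164805993/2421136 and determinant 1185921/2421136
λ_max, λ_min = (164805993/2421136 ± √27149530224611025/5861899530496)/2 = 1089/16, 1089/151321
κ = σ_max/σ_min = (33/4)/(33/389) = 97.2500
bound on ‖Δx‖/‖x‖: κ·ε = 97.2500·1/136 = 0.7151

0.7151


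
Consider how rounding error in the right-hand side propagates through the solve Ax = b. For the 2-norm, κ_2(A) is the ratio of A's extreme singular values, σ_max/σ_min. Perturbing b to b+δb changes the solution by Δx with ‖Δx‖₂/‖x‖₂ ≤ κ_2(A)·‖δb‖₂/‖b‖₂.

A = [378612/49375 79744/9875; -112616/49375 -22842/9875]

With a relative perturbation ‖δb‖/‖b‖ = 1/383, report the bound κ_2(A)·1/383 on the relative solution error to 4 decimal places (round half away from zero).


0.5157

form AᵀA = [249647056/3900625 52423056/780125; 52423056/780125 2201876/31205] with trace 524881556/3900625 and determinant 45265984/97515625
λ_max, λ_min = (524881556/3900625 ± √275472397328366736/15214875390625)/2 = 3364/25, 13456/3900625
σ_max=√(3364/25)=(58/5), σ_min=√(13456/3900625)=(116/1975) → κ = 197.5000
bound on ‖Δx‖/‖x‖: κ·ε = 197.5000·1/383 = 0.5157


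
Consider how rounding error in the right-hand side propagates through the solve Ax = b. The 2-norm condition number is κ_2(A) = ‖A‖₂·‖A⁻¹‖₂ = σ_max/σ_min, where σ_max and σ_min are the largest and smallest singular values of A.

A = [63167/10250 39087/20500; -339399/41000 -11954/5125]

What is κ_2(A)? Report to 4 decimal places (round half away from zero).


AᵀA = [7161311977/67240000 261047367/8405000; 261047367/8405000 152566537/16810000]; tr = 12434525/107584, det = 3418801/1721344
eigenvalues of AᵀA: λ = (tr ± √(tr²−4·det))/2 = 1849/16, 1849/107584
so κ_2 = √((1849/16) / (1849/107584)) = 82.0000

82.0000


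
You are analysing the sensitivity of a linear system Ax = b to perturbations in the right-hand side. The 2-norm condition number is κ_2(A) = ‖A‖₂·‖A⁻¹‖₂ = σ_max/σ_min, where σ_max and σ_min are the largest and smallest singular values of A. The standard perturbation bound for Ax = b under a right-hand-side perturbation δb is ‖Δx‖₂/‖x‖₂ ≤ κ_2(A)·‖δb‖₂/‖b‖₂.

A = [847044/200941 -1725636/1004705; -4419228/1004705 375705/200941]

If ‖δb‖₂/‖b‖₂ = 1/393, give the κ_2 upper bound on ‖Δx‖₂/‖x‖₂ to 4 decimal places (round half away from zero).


M = AᵀA = [44550136224/1200276025 -3712265964/240055205; -3712265964/240055205 7736832081/1200276025]. tr(M)=61878069/1420445, det(M)=18974736/177555625
solving λ² − 61878069/1420445·λ + 18974736/177555625 = 0 gives λ = 1089/25, 17424/7102225
κ_2(A) = √(λ_max/λ_min) = √((1089/25) / (17424/7102225)) = 133.2500
bound on ‖Δx‖/‖x‖: κ·ε = 133.2500·1/393 = 0.3391

0.3391


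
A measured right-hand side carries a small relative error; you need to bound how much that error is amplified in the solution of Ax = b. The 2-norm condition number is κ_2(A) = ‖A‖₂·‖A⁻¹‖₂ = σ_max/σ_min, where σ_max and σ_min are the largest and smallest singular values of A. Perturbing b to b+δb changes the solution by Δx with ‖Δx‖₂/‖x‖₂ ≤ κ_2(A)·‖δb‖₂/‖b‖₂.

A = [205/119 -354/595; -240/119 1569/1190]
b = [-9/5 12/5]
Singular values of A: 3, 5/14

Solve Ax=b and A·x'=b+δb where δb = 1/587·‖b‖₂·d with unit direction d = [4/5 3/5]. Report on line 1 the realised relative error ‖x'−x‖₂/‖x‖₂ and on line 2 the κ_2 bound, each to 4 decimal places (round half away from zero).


0.0143
0.0143

from the listed singular values, σ₁ = 3, σ_n = 5/14
condition number: 3 ÷ (5/14) = 8.4000
κ_2(A)·‖δb‖/‖b‖ = 0.0143
solve Ax = b  →  x = [-0.8824 0.4706]
‖b‖ = 3.0000, ‖x‖ = 1.0000
with δb = [0.0041 0.0031], A·Δx = δb → ‖Δx‖ = 0.0143
relative error = 0.0143
so the bound is sharp here: realised error equals the bound


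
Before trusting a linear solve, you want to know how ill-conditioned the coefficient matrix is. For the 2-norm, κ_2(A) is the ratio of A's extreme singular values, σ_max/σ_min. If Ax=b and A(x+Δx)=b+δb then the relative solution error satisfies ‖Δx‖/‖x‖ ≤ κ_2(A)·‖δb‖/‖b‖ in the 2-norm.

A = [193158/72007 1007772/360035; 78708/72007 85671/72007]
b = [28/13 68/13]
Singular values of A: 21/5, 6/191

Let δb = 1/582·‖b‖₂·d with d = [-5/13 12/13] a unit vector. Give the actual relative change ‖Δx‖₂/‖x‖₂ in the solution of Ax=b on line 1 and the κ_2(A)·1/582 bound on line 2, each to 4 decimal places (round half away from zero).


0.0024
0.2297

σ_max = 21/5, σ_min = 6/191
κ_2(A) = (21/5) / (6/191) = 133.7000
κ_2(A)·‖δb‖/‖b‖ = 0.2297
solve Ax = b  →  x = [-91.5501 88.5057]
2-norm of b is 5.6569; of x, 127.3369
Δx = A⁻¹·δb where δb = 1/582·5.6569·d; ‖Δx‖ = 0.3094
dividing the unrounded norms, ‖Δx‖/‖x‖ = 0.0024
tightness: 0.0024 against a bound of 0.2297 (unrounded ratio ≈ 0.0106)


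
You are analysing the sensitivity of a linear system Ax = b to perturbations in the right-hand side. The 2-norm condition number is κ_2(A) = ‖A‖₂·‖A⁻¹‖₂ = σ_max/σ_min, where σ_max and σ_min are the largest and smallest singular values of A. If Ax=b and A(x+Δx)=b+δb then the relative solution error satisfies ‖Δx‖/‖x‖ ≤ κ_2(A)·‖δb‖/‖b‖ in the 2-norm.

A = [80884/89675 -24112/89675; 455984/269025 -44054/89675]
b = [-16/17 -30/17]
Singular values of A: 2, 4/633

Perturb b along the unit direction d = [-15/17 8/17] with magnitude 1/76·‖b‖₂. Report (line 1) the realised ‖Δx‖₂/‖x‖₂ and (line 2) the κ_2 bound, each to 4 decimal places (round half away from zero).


4.1645
4.1645

from the listed singular values, σ₁ = 2, σ_n = 4/633
condition number: 2 ÷ (4/633) = 316.5000
worst-case relative error ≤ 316.5000 × 1/76 = 4.1645
solve Ax = b  →  x = [-0.9600 0.2800]
‖b‖₂ = 2.0000 and ‖x‖₂ = 1.0000
Δx = A⁻¹·δb where δb = 1/76·2.0000·d; ‖Δx‖ = 4.1645
dividing the unrounded norms, ‖Δx‖/‖x‖ = 4.1645
tightness: 4.1645 against a bound of 4.1645; the bound is attained (ratio 1)


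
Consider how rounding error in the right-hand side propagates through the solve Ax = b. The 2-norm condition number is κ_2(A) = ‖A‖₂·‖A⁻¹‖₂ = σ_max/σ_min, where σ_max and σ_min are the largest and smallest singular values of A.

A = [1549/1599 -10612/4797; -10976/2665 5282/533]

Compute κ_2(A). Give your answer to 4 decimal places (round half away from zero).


AᵀA = [680689/38025 -980084/22815; -980084/22815 1411348/13689]; tr = 245029/2025, det = 484/2025
char-poly roots: 121 and 4/2025
κ = σ_max/σ_min = 11/(2/45) = 247.5000

247.5000


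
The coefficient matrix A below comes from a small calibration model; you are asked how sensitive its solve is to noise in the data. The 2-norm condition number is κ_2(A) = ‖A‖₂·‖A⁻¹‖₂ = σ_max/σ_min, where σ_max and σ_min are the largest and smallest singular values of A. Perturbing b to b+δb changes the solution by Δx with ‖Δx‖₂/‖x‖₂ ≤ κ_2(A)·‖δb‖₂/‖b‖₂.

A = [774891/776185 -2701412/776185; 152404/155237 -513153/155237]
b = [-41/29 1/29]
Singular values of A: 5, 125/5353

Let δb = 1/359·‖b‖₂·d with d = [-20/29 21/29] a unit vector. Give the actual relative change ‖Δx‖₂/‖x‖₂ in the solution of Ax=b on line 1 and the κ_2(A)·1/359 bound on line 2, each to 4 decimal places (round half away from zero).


0.0039
0.5964

from the listed singular values, σ₁ = 5, σ_n = 125/5353
κ = σ_max/σ_min = 5/(125/5353) = 214.1200
perturbation bound = 214.1200·1/359 = 0.5964
solve Ax = b  →  x = [41.0550 12.1827]
‖b‖ = 1.4142, ‖x‖ = 42.8245
re-solving with b+δb shifts x by Δx of norm 0.1687
dividing the unrounded norms, ‖Δx‖/‖x‖ = 0.0039
so the bound overstates the realised error by a factor of ≈ 151.4074 (computed from the unrounded values)


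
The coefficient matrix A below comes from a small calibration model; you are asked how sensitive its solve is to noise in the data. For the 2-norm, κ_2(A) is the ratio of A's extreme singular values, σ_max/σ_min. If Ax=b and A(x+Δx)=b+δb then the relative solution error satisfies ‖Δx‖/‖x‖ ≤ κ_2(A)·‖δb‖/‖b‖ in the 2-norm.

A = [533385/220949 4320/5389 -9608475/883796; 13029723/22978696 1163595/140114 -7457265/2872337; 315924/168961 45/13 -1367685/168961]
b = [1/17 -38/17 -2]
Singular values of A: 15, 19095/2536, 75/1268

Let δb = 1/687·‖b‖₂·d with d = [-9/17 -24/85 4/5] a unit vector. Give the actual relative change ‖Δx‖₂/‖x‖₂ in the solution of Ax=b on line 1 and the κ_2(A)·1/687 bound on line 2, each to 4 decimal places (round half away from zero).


0.0044
0.3691

largest singular value 15, smallest 75/1268
κ = σ_max/σ_min = 15/(75/1268) = 253.6000
worst-case relative error ≤ 253.6000 × 1/687 = 0.3691
solve Ax = b  →  x = [-16.4989 -0.2965 -3.6908]
2-norm of b is 3.0000; of x, 16.9093
δb = ε·‖b‖·d = [-0.0023 -0.0012 0.0035]; solving A·Δx = δb gives ‖Δx‖ = 0.0738
dividing the unrounded norms, ‖Δx‖/‖x‖ = 0.0044
so the bound overstates the realised error by a factor of ≈ 84.5464 (computed from the unrounded values)


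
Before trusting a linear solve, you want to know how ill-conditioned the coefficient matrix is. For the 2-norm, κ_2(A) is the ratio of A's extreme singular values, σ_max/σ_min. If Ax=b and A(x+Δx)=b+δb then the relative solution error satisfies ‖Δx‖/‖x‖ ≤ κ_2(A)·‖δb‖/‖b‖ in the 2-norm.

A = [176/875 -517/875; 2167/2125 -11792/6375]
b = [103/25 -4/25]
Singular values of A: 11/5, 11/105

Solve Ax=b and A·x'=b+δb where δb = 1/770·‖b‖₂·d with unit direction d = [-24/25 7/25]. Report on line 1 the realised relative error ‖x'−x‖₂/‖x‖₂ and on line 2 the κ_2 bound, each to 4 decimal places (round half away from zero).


0.0013
0.0273

from the listed singular values, σ₁ = 11/5, σ_n = 11/105
κ_2(A) = (11/5) / (11/105) = 21.0000
κ_2(A)·‖δb‖/‖b‖ = 0.0273
solve Ax = b  →  x = [-33.4759 -18.3690]
2-norm of b is 4.1231; of x, 38.1845
δb = ε·‖b‖·d = [-0.0051 0.0015]; solving A·Δx = δb gives ‖Δx‖ = 0.0511
relative error = 0.0013
tightness: 0.0013 against a bound of 0.0273 (unrounded ratio ≈ 0.0491)


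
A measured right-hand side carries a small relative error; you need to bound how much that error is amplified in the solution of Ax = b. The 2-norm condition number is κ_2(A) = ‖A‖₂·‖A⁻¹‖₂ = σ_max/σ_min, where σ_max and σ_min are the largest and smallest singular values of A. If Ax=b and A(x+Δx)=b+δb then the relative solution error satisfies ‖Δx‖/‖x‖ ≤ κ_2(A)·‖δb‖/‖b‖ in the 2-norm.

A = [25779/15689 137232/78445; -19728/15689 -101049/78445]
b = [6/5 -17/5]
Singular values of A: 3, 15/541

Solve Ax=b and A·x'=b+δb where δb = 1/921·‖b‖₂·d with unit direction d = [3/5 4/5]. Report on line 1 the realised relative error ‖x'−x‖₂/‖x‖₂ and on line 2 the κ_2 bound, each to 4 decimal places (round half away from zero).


from the listed singular values, σ₁ = 3, σ_n = 15/541
κ = σ_max/σ_min = 3/(15/541) = 108.2000
worst-case relative error ≤ 108.2000 × 1/921 = 0.1175
solve Ax = b  →  x = [52.9241 -49.0230]
‖b‖₂ = 3.6056 and ‖x‖₂ = 72.1403
Δx = A⁻¹·δb where δb = 1/921·3.6056·d; ‖Δx‖ = 0.1412
dividing the unrounded norms, ‖Δx‖/‖x‖ = 0.0020
realised/bound (from unrounded values) ≈ 0.0167

0.0020
0.1175


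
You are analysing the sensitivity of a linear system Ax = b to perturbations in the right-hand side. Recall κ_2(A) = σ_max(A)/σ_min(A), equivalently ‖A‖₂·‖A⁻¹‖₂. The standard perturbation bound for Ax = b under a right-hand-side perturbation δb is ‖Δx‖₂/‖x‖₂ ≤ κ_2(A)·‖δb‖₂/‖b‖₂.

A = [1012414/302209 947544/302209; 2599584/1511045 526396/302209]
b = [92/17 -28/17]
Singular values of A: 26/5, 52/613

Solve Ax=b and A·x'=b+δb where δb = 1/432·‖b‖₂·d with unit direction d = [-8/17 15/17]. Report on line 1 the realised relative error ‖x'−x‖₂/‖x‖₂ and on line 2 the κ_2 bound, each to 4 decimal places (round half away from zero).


0.0033
0.1419

largest singular value 26/5, smallest 52/613
κ_2(A) = (26/5) / (52/613) = 61.3000
worst-case relative error ≤ 61.3000 × 1/432 = 0.1419
solve Ax = b  →  x = [33.0769 -33.6154]
‖b‖₂ = 5.6569 and ‖x‖₂ = 47.1601
δb = ε·‖b‖·d = [-0.0062 0.0116]; solving A·Δx = δb gives ‖Δx‖ = 0.1544
dividing the unrounded norms, ‖Δx‖/‖x‖ = 0.0033
tightness: 0.0033 against a bound of 0.1419 (unrounded ratio ≈ 0.0231)


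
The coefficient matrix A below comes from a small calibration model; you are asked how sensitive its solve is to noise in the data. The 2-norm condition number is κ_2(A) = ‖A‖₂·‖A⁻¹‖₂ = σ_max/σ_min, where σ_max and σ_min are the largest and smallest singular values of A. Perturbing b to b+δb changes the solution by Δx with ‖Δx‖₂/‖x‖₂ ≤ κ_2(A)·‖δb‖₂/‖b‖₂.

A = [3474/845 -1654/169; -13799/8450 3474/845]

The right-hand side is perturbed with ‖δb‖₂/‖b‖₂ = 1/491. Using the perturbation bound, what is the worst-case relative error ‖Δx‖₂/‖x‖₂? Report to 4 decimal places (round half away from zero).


form AᵀA = [8267929/422500 -991827/21125; -991827/21125 476104/4225] with trace 330641/2500 and determinant 529/625
solving λ² − 330641/2500·λ + 529/625 = 0 gives λ = 529/4, 4/625
so κ_2 = √((529/4) / (4/625)) = 143.7500
bound on ‖Δx‖/‖x‖: κ·ε = 143.7500·1/491 = 0.2928

0.2928


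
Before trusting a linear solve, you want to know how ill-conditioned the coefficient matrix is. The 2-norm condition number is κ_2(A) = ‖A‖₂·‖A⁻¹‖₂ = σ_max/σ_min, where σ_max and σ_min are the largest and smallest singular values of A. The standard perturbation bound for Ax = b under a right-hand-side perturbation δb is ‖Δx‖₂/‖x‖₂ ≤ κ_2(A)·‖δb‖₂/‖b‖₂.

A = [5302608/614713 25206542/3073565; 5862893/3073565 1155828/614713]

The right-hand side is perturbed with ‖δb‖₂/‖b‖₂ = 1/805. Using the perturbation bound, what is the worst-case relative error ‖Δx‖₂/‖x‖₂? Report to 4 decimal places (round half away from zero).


0.3211

M = AᵀA = [438616778329/5619751225 16708733748/224790049; 16708733748/224790049 397839511444/5619751225]. tr(M)=994597253/6682225, det(M)=55383364/167055625
char-poly roots: 3721/25 and 14884/6682225
κ = σ_max/σ_min = (61/5)/(122/2585) = 258.5000
κ_2(A)·‖δb‖/‖b‖ = 0.3211


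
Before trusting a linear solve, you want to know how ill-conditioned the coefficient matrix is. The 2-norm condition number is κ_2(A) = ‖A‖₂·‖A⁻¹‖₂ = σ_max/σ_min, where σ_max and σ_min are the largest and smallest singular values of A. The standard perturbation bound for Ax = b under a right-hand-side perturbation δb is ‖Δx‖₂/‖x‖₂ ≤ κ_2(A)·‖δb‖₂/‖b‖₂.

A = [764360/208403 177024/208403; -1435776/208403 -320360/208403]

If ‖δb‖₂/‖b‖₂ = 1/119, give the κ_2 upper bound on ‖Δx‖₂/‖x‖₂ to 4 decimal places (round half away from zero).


2.5126

AᵀA = [9154667584/150283081 2059776000/150283081; 2059776000/150283081 463557184/150283081]; tr = 5721728/89401, det = 4096/89401
solving λ² − 5721728/89401·λ + 4096/89401 = 0 gives λ = 64, 64/89401
σ_max=√64=8, σ_min=√(64/89401)=(8/299) → κ = 299.0000
bound on ‖Δx‖/‖x‖: κ·ε = 299.0000·1/119 = 2.5126


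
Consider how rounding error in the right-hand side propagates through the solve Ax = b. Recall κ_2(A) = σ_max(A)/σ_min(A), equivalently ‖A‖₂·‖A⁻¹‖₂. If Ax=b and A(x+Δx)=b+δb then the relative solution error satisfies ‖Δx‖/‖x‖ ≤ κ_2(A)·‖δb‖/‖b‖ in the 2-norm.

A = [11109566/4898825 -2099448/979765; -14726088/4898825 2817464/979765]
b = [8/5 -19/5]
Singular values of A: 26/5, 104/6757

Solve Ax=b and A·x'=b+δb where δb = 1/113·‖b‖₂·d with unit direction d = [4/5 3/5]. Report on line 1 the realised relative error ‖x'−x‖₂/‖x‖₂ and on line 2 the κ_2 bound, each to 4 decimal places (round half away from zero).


from the listed singular values, σ₁ = 26/5, σ_n = 104/6757
κ_2(A) = (26/5) / (104/6757) = 337.8500
worst-case relative error ≤ 337.8500 × 1/113 = 2.9898
solve Ax = b  →  x = [-44.2507 -47.5786]
‖b‖ = 4.1231, ‖x‖ = 64.9757
re-solving with b+δb shifts x by Δx of norm 2.3706
relative error = 0.0365
realised/bound (from unrounded values) ≈ 0.0122

0.0365
2.9898


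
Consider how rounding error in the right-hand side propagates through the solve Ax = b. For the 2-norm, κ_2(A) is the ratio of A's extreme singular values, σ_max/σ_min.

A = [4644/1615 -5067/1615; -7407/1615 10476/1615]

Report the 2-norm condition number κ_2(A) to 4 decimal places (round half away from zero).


19.0000

AᵀA = [52893/1805 -69984/1805; -69984/1805 93717/1805]; tr = 29322/361, det = 6561/361
λ_max, λ_min = (29322/361 ± √850305600/130321)/2 = 81, 81/361
σ_max=√81=9, σ_min=√(81/361)=(9/19) → κ = 19.0000


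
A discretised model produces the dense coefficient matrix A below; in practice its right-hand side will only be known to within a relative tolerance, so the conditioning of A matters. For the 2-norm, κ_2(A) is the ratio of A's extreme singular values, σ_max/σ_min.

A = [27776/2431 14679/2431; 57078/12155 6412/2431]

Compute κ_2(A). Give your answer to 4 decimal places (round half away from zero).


110.0000

form AᵀA = [133405636/874225 14228424/174845; 14228424/174845 1518265/34969] with trace 592949/3025 and determinant 9604/3025
λ_max, λ_min = (592949/3025 ± √351472308201/9150625)/2 = 196, 49/3025
so κ_2 = √(196 / (49/3025)) = 110.0000


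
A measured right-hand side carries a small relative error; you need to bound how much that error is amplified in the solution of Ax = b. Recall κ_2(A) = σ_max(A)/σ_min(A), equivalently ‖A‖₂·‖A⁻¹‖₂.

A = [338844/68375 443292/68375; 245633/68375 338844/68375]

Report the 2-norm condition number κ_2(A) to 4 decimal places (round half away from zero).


82.0500

M = AᵀA = [7006033081/187005625 9337524108/187005625; 9337524108/187005625 12452922144/187005625]. tr(M)=778358209/7480225, det(M)=12027024/7480225
eigenvalues of AᵀA: λ = (tr ± √(tr²−4·det))/2 = 2601/25, 4624/299209
σ_max=√(2601/25)=(51/5), σ_min=√(4624/299209)=(68/547) → κ = 82.0500


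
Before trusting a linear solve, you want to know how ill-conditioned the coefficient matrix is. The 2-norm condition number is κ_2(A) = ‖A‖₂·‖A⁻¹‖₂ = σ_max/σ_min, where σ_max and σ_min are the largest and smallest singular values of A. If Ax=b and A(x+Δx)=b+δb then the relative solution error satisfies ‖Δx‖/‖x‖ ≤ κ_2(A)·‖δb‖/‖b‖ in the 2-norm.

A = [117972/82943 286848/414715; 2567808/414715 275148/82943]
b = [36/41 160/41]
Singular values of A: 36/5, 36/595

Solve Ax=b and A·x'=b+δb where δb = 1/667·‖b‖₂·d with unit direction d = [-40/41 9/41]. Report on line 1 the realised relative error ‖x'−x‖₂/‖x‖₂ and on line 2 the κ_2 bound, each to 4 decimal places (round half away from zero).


0.1784
0.1784

largest singular value 36/5, smallest 36/595
κ_2(A) = (36/5) / (36/595) = 119.0000
perturbation bound = 119.0000·1/667 = 0.1784
solve Ax = b  →  x = [0.4902 0.2614]
2-norm of b is 4.0000; of x, 0.5556
re-solving with b+δb shifts x by Δx of norm 0.0991
relative error = 0.1784
tightness: 0.1784 against a bound of 0.1784; the bound is attained (ratio 1)


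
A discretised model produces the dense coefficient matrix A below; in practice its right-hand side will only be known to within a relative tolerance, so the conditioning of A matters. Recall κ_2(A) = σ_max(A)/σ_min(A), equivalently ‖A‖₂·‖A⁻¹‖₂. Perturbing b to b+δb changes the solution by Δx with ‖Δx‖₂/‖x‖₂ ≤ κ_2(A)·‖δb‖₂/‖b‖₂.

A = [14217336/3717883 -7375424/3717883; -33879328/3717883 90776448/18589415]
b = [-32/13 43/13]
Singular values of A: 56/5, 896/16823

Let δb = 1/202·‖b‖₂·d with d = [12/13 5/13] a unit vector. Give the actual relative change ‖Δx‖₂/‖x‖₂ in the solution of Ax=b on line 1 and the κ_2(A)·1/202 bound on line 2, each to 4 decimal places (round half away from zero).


0.0204
1.0410

from the listed singular values, σ₁ = 56/5, σ_n = 896/16823
condition number: (56/5) ÷ (896/16823) = 210.2875
bound on ‖Δx‖/‖x‖: κ·ε = 210.2875·1/202 = 1.0410
solve Ax = b  →  x = [-9.1507 -16.3987]
‖b‖₂ = 4.1231 and ‖x‖₂ = 18.7791
δb = ε·‖b‖·d = [0.0188 0.0079]; solving A·Δx = δb gives ‖Δx‖ = 0.3832
realised ‖Δx‖/‖x‖ = 0.0204
tightness: 0.0204 against a bound of 1.0410 (unrounded ratio ≈ 0.0196)


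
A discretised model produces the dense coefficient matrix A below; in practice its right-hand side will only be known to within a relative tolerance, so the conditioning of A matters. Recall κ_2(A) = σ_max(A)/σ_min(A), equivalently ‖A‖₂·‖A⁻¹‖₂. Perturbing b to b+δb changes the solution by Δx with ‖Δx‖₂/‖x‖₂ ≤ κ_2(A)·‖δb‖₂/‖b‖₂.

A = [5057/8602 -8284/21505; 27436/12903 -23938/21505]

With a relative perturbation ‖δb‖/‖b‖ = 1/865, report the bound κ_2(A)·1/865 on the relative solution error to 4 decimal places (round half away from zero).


0.0439

form AᵀA = [3241095625/665949636 -143920250/55495803; -143920250/55495803 25666100/18498601] with trace 14412025/2304324 and determinant 15625/576081
solving λ² − 14412025/2304324·λ + 15625/576081 = 0 gives λ = 25/4, 2500/576081
κ_2(A) = √(λ_max/λ_min) = √((25/4) / (2500/576081)) = 37.9500
bound on ‖Δx‖/‖x‖: κ·ε = 37.9500·1/865 = 0.0439


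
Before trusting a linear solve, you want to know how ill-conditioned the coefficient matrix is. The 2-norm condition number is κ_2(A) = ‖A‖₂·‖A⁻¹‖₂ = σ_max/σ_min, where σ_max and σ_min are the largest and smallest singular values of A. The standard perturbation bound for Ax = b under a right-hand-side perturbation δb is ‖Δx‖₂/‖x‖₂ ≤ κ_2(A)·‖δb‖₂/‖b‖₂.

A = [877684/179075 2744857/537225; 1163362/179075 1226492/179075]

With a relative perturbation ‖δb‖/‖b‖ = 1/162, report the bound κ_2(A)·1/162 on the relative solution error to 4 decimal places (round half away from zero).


M = AᵀA = [84949613876/1282714225 53517437036/769628535; 53517437036/769628535 842911343401/11544428025]. tr(M)=382272977/2745405, det(M)=48469444/343175625
solving λ² − 382272977/2745405·λ + 48469444/343175625 = 0 gives λ = 3481/25, 13924/13727025
σ_max=√(3481/25)=(59/5), σ_min=√(13924/13727025)=(118/3705) → κ = 370.5000
perturbation bound = 370.5000·1/162 = 2.2870

2.2870


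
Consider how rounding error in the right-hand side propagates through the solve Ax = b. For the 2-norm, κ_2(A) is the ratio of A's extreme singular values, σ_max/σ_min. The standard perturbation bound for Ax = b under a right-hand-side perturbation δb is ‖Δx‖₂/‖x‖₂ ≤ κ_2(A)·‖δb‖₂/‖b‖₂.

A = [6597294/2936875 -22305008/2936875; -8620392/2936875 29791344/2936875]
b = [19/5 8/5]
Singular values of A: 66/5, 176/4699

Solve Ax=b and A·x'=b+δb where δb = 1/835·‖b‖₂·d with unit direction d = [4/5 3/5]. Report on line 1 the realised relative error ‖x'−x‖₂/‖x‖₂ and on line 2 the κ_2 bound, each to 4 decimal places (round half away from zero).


from the listed singular values, σ₁ = 66/5, σ_n = 176/4699
κ = σ_max/σ_min = (66/5)/(176/4699) = 352.4250
worst-case relative error ≤ 352.4250 × 1/835 = 0.4221
solve Ax = b  →  x = [102.5448 29.8300]
‖b‖₂ = 4.1231 and ‖x‖₂ = 106.7955
δb = ε·‖b‖·d = [0.0040 0.0030]; solving A·Δx = δb gives ‖Δx‖ = 0.1318
relative error = 0.0012
so the bound overstates the realised error by a factor of ≈ 341.9026 (computed from the unrounded values)

0.0012
0.4221


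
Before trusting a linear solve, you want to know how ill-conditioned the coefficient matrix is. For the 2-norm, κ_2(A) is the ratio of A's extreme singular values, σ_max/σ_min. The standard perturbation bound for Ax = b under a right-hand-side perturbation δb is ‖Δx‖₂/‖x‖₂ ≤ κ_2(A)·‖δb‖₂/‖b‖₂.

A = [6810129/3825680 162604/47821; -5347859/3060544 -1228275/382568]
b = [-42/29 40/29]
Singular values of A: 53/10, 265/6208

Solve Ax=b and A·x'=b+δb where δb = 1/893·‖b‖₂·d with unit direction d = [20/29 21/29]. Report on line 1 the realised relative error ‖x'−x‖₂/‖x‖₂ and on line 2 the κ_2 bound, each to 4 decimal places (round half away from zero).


0.1390
0.1390

largest singular value 53/10, smallest 265/6208
condition number: (53/10) ÷ (265/6208) = 124.1600
bound on ‖Δx‖/‖x‖: κ·ε = 124.1600·1/893 = 0.1390
solve Ax = b  →  x = [-0.1776 -0.3330]
2-norm of b is 2.0000; of x, 0.3774
re-solving with b+δb shifts x by Δx of norm 0.0525
dividing the unrounded norms, ‖Δx‖/‖x‖ = 0.1390
tightness: 0.1390 against a bound of 0.1390; the bound is attained (ratio 1)


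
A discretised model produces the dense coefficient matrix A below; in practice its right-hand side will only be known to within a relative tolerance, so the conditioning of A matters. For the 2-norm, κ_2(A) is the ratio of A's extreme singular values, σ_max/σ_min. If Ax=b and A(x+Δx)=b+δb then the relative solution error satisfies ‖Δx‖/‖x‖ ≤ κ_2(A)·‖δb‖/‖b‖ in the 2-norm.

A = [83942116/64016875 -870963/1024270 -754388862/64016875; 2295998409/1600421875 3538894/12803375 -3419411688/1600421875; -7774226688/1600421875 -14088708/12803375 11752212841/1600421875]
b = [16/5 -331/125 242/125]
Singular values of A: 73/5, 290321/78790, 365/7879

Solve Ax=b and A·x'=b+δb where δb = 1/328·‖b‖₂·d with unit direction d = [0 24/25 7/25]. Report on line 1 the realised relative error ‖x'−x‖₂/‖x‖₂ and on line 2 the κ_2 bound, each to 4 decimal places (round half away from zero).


0.0070
0.9609

from the listed singular values, σ₁ = 73/5, σ_n = 365/7879
κ = σ_max/σ_min = (73/5)/(365/7879) = 315.1600
κ_2(A)·‖δb‖/‖b‖ = 0.9609
solve Ax = b  →  x = [-16.8834 39.4341 -4.9957]
2-norm of b is 4.5826; of x, 43.1863
δb = ε·‖b‖·d = [0.0000 0.0134 0.0039]; solving A·Δx = δb gives ‖Δx‖ = 0.3016
relative error = 0.0070
so the bound overstates the realised error by a factor of ≈ 137.5907 (computed from the unrounded values)
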